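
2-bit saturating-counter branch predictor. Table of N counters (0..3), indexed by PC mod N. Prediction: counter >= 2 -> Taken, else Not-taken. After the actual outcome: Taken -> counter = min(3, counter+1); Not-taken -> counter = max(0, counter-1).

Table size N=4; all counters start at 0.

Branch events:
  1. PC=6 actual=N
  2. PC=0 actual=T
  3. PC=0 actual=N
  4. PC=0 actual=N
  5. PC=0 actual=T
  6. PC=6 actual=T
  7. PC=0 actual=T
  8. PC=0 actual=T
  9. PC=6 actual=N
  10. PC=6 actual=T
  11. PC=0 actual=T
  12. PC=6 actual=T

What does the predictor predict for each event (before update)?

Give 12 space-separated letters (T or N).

Ev 1: PC=6 idx=2 pred=N actual=N -> ctr[2]=0
Ev 2: PC=0 idx=0 pred=N actual=T -> ctr[0]=1
Ev 3: PC=0 idx=0 pred=N actual=N -> ctr[0]=0
Ev 4: PC=0 idx=0 pred=N actual=N -> ctr[0]=0
Ev 5: PC=0 idx=0 pred=N actual=T -> ctr[0]=1
Ev 6: PC=6 idx=2 pred=N actual=T -> ctr[2]=1
Ev 7: PC=0 idx=0 pred=N actual=T -> ctr[0]=2
Ev 8: PC=0 idx=0 pred=T actual=T -> ctr[0]=3
Ev 9: PC=6 idx=2 pred=N actual=N -> ctr[2]=0
Ev 10: PC=6 idx=2 pred=N actual=T -> ctr[2]=1
Ev 11: PC=0 idx=0 pred=T actual=T -> ctr[0]=3
Ev 12: PC=6 idx=2 pred=N actual=T -> ctr[2]=2

Answer: N N N N N N N T N N T N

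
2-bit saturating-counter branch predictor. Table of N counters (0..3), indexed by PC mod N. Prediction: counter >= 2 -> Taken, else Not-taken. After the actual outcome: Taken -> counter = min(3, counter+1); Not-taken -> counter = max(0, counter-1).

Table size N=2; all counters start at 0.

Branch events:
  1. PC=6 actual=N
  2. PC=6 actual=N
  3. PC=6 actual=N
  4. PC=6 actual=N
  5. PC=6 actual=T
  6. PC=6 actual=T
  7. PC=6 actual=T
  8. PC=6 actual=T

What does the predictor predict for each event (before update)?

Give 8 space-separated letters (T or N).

Answer: N N N N N N T T

Derivation:
Ev 1: PC=6 idx=0 pred=N actual=N -> ctr[0]=0
Ev 2: PC=6 idx=0 pred=N actual=N -> ctr[0]=0
Ev 3: PC=6 idx=0 pred=N actual=N -> ctr[0]=0
Ev 4: PC=6 idx=0 pred=N actual=N -> ctr[0]=0
Ev 5: PC=6 idx=0 pred=N actual=T -> ctr[0]=1
Ev 6: PC=6 idx=0 pred=N actual=T -> ctr[0]=2
Ev 7: PC=6 idx=0 pred=T actual=T -> ctr[0]=3
Ev 8: PC=6 idx=0 pred=T actual=T -> ctr[0]=3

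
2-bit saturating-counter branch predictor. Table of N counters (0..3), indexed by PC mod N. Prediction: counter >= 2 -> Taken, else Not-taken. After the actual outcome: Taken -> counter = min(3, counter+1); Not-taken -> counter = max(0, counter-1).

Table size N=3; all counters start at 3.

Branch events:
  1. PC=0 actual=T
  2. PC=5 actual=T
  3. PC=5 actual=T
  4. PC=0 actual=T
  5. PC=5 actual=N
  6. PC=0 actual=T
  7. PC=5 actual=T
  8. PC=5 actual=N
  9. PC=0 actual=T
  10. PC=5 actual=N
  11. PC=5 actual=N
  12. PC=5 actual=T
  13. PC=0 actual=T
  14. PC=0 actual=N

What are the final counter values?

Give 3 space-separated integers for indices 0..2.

Ev 1: PC=0 idx=0 pred=T actual=T -> ctr[0]=3
Ev 2: PC=5 idx=2 pred=T actual=T -> ctr[2]=3
Ev 3: PC=5 idx=2 pred=T actual=T -> ctr[2]=3
Ev 4: PC=0 idx=0 pred=T actual=T -> ctr[0]=3
Ev 5: PC=5 idx=2 pred=T actual=N -> ctr[2]=2
Ev 6: PC=0 idx=0 pred=T actual=T -> ctr[0]=3
Ev 7: PC=5 idx=2 pred=T actual=T -> ctr[2]=3
Ev 8: PC=5 idx=2 pred=T actual=N -> ctr[2]=2
Ev 9: PC=0 idx=0 pred=T actual=T -> ctr[0]=3
Ev 10: PC=5 idx=2 pred=T actual=N -> ctr[2]=1
Ev 11: PC=5 idx=2 pred=N actual=N -> ctr[2]=0
Ev 12: PC=5 idx=2 pred=N actual=T -> ctr[2]=1
Ev 13: PC=0 idx=0 pred=T actual=T -> ctr[0]=3
Ev 14: PC=0 idx=0 pred=T actual=N -> ctr[0]=2

Answer: 2 3 1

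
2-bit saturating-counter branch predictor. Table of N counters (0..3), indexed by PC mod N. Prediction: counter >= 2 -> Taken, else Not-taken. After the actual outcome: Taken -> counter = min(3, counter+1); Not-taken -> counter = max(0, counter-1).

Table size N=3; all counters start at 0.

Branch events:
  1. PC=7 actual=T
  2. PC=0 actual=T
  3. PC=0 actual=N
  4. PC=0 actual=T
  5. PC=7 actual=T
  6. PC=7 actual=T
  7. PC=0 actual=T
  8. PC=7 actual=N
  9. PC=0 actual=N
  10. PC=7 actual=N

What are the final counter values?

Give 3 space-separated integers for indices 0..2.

Ev 1: PC=7 idx=1 pred=N actual=T -> ctr[1]=1
Ev 2: PC=0 idx=0 pred=N actual=T -> ctr[0]=1
Ev 3: PC=0 idx=0 pred=N actual=N -> ctr[0]=0
Ev 4: PC=0 idx=0 pred=N actual=T -> ctr[0]=1
Ev 5: PC=7 idx=1 pred=N actual=T -> ctr[1]=2
Ev 6: PC=7 idx=1 pred=T actual=T -> ctr[1]=3
Ev 7: PC=0 idx=0 pred=N actual=T -> ctr[0]=2
Ev 8: PC=7 idx=1 pred=T actual=N -> ctr[1]=2
Ev 9: PC=0 idx=0 pred=T actual=N -> ctr[0]=1
Ev 10: PC=7 idx=1 pred=T actual=N -> ctr[1]=1

Answer: 1 1 0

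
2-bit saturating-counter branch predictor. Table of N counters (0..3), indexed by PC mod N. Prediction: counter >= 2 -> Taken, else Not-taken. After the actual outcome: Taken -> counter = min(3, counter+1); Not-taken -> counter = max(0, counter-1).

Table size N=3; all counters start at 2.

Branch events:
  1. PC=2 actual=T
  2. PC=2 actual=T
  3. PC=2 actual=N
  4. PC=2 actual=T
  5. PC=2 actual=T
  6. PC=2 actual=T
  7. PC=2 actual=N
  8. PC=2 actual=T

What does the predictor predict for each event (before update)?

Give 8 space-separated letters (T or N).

Answer: T T T T T T T T

Derivation:
Ev 1: PC=2 idx=2 pred=T actual=T -> ctr[2]=3
Ev 2: PC=2 idx=2 pred=T actual=T -> ctr[2]=3
Ev 3: PC=2 idx=2 pred=T actual=N -> ctr[2]=2
Ev 4: PC=2 idx=2 pred=T actual=T -> ctr[2]=3
Ev 5: PC=2 idx=2 pred=T actual=T -> ctr[2]=3
Ev 6: PC=2 idx=2 pred=T actual=T -> ctr[2]=3
Ev 7: PC=2 idx=2 pred=T actual=N -> ctr[2]=2
Ev 8: PC=2 idx=2 pred=T actual=T -> ctr[2]=3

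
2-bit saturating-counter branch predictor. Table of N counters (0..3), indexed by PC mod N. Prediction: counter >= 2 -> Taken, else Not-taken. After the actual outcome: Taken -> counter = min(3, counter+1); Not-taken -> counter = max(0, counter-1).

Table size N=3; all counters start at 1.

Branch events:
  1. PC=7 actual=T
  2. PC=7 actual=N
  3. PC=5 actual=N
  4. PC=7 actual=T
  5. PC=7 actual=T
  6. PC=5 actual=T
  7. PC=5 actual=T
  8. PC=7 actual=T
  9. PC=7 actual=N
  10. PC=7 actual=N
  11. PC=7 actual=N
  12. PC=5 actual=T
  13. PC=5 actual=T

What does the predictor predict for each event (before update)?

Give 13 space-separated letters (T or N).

Answer: N T N N T N N T T T N T T

Derivation:
Ev 1: PC=7 idx=1 pred=N actual=T -> ctr[1]=2
Ev 2: PC=7 idx=1 pred=T actual=N -> ctr[1]=1
Ev 3: PC=5 idx=2 pred=N actual=N -> ctr[2]=0
Ev 4: PC=7 idx=1 pred=N actual=T -> ctr[1]=2
Ev 5: PC=7 idx=1 pred=T actual=T -> ctr[1]=3
Ev 6: PC=5 idx=2 pred=N actual=T -> ctr[2]=1
Ev 7: PC=5 idx=2 pred=N actual=T -> ctr[2]=2
Ev 8: PC=7 idx=1 pred=T actual=T -> ctr[1]=3
Ev 9: PC=7 idx=1 pred=T actual=N -> ctr[1]=2
Ev 10: PC=7 idx=1 pred=T actual=N -> ctr[1]=1
Ev 11: PC=7 idx=1 pred=N actual=N -> ctr[1]=0
Ev 12: PC=5 idx=2 pred=T actual=T -> ctr[2]=3
Ev 13: PC=5 idx=2 pred=T actual=T -> ctr[2]=3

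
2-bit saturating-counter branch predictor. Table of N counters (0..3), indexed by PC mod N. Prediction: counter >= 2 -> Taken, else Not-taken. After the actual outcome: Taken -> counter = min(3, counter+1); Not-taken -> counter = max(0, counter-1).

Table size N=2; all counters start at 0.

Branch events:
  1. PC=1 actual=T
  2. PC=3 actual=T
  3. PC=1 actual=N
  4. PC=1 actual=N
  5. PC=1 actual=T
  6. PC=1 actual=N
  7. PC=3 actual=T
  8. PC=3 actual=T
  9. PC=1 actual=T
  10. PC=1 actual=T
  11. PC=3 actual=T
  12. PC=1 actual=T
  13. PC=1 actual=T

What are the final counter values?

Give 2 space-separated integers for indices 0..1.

Ev 1: PC=1 idx=1 pred=N actual=T -> ctr[1]=1
Ev 2: PC=3 idx=1 pred=N actual=T -> ctr[1]=2
Ev 3: PC=1 idx=1 pred=T actual=N -> ctr[1]=1
Ev 4: PC=1 idx=1 pred=N actual=N -> ctr[1]=0
Ev 5: PC=1 idx=1 pred=N actual=T -> ctr[1]=1
Ev 6: PC=1 idx=1 pred=N actual=N -> ctr[1]=0
Ev 7: PC=3 idx=1 pred=N actual=T -> ctr[1]=1
Ev 8: PC=3 idx=1 pred=N actual=T -> ctr[1]=2
Ev 9: PC=1 idx=1 pred=T actual=T -> ctr[1]=3
Ev 10: PC=1 idx=1 pred=T actual=T -> ctr[1]=3
Ev 11: PC=3 idx=1 pred=T actual=T -> ctr[1]=3
Ev 12: PC=1 idx=1 pred=T actual=T -> ctr[1]=3
Ev 13: PC=1 idx=1 pred=T actual=T -> ctr[1]=3

Answer: 0 3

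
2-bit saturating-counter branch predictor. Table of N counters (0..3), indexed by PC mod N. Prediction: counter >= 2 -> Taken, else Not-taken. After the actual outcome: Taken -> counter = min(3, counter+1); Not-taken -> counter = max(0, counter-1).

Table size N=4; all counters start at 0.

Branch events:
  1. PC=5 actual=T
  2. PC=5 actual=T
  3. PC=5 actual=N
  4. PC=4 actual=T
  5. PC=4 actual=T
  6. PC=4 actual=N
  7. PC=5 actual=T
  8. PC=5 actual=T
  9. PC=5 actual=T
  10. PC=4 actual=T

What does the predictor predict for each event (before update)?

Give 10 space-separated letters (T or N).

Answer: N N T N N T N T T N

Derivation:
Ev 1: PC=5 idx=1 pred=N actual=T -> ctr[1]=1
Ev 2: PC=5 idx=1 pred=N actual=T -> ctr[1]=2
Ev 3: PC=5 idx=1 pred=T actual=N -> ctr[1]=1
Ev 4: PC=4 idx=0 pred=N actual=T -> ctr[0]=1
Ev 5: PC=4 idx=0 pred=N actual=T -> ctr[0]=2
Ev 6: PC=4 idx=0 pred=T actual=N -> ctr[0]=1
Ev 7: PC=5 idx=1 pred=N actual=T -> ctr[1]=2
Ev 8: PC=5 idx=1 pred=T actual=T -> ctr[1]=3
Ev 9: PC=5 idx=1 pred=T actual=T -> ctr[1]=3
Ev 10: PC=4 idx=0 pred=N actual=T -> ctr[0]=2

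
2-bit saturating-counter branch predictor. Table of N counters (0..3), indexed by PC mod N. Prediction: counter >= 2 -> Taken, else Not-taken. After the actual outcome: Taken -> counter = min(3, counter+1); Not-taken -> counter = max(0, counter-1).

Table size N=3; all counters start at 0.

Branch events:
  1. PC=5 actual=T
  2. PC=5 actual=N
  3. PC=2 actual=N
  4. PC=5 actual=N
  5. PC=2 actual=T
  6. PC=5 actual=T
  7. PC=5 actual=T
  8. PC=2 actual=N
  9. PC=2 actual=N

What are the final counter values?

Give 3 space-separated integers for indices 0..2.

Answer: 0 0 1

Derivation:
Ev 1: PC=5 idx=2 pred=N actual=T -> ctr[2]=1
Ev 2: PC=5 idx=2 pred=N actual=N -> ctr[2]=0
Ev 3: PC=2 idx=2 pred=N actual=N -> ctr[2]=0
Ev 4: PC=5 idx=2 pred=N actual=N -> ctr[2]=0
Ev 5: PC=2 idx=2 pred=N actual=T -> ctr[2]=1
Ev 6: PC=5 idx=2 pred=N actual=T -> ctr[2]=2
Ev 7: PC=5 idx=2 pred=T actual=T -> ctr[2]=3
Ev 8: PC=2 idx=2 pred=T actual=N -> ctr[2]=2
Ev 9: PC=2 idx=2 pred=T actual=N -> ctr[2]=1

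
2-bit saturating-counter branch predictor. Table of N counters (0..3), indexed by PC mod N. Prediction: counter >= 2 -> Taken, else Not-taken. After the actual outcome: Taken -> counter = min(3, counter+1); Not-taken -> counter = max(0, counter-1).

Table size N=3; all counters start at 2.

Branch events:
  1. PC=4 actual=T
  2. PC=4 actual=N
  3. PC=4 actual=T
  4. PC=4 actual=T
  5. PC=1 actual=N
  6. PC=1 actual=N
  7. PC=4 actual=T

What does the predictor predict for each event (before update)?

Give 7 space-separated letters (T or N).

Answer: T T T T T T N

Derivation:
Ev 1: PC=4 idx=1 pred=T actual=T -> ctr[1]=3
Ev 2: PC=4 idx=1 pred=T actual=N -> ctr[1]=2
Ev 3: PC=4 idx=1 pred=T actual=T -> ctr[1]=3
Ev 4: PC=4 idx=1 pred=T actual=T -> ctr[1]=3
Ev 5: PC=1 idx=1 pred=T actual=N -> ctr[1]=2
Ev 6: PC=1 idx=1 pred=T actual=N -> ctr[1]=1
Ev 7: PC=4 idx=1 pred=N actual=T -> ctr[1]=2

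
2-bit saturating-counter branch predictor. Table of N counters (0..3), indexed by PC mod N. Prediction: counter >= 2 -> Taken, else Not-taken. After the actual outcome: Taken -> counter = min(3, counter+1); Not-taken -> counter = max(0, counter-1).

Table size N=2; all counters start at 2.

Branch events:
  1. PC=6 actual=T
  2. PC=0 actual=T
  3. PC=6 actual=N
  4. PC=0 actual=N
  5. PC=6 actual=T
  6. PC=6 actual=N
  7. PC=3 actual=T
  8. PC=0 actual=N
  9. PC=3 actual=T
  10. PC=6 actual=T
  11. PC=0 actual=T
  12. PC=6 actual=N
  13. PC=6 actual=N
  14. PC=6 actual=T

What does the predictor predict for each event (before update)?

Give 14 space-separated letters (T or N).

Ev 1: PC=6 idx=0 pred=T actual=T -> ctr[0]=3
Ev 2: PC=0 idx=0 pred=T actual=T -> ctr[0]=3
Ev 3: PC=6 idx=0 pred=T actual=N -> ctr[0]=2
Ev 4: PC=0 idx=0 pred=T actual=N -> ctr[0]=1
Ev 5: PC=6 idx=0 pred=N actual=T -> ctr[0]=2
Ev 6: PC=6 idx=0 pred=T actual=N -> ctr[0]=1
Ev 7: PC=3 idx=1 pred=T actual=T -> ctr[1]=3
Ev 8: PC=0 idx=0 pred=N actual=N -> ctr[0]=0
Ev 9: PC=3 idx=1 pred=T actual=T -> ctr[1]=3
Ev 10: PC=6 idx=0 pred=N actual=T -> ctr[0]=1
Ev 11: PC=0 idx=0 pred=N actual=T -> ctr[0]=2
Ev 12: PC=6 idx=0 pred=T actual=N -> ctr[0]=1
Ev 13: PC=6 idx=0 pred=N actual=N -> ctr[0]=0
Ev 14: PC=6 idx=0 pred=N actual=T -> ctr[0]=1

Answer: T T T T N T T N T N N T N N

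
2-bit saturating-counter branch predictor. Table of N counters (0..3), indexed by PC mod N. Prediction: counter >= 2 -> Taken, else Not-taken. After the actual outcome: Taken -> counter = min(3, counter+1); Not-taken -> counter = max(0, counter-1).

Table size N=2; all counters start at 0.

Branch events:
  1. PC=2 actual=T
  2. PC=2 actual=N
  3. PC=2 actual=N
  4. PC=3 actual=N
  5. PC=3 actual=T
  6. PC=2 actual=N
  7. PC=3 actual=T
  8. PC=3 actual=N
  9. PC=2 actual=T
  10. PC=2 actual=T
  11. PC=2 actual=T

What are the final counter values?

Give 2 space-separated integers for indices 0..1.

Answer: 3 1

Derivation:
Ev 1: PC=2 idx=0 pred=N actual=T -> ctr[0]=1
Ev 2: PC=2 idx=0 pred=N actual=N -> ctr[0]=0
Ev 3: PC=2 idx=0 pred=N actual=N -> ctr[0]=0
Ev 4: PC=3 idx=1 pred=N actual=N -> ctr[1]=0
Ev 5: PC=3 idx=1 pred=N actual=T -> ctr[1]=1
Ev 6: PC=2 idx=0 pred=N actual=N -> ctr[0]=0
Ev 7: PC=3 idx=1 pred=N actual=T -> ctr[1]=2
Ev 8: PC=3 idx=1 pred=T actual=N -> ctr[1]=1
Ev 9: PC=2 idx=0 pred=N actual=T -> ctr[0]=1
Ev 10: PC=2 idx=0 pred=N actual=T -> ctr[0]=2
Ev 11: PC=2 idx=0 pred=T actual=T -> ctr[0]=3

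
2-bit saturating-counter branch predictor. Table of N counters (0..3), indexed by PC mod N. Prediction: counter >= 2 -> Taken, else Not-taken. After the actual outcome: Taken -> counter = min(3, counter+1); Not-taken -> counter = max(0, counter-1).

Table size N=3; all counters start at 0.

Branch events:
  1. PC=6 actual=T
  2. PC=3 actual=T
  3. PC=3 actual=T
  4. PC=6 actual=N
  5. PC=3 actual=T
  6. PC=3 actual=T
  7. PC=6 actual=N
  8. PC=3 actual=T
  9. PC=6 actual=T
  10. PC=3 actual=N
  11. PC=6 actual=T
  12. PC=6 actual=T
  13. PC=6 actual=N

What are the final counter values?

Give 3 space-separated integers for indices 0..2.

Ev 1: PC=6 idx=0 pred=N actual=T -> ctr[0]=1
Ev 2: PC=3 idx=0 pred=N actual=T -> ctr[0]=2
Ev 3: PC=3 idx=0 pred=T actual=T -> ctr[0]=3
Ev 4: PC=6 idx=0 pred=T actual=N -> ctr[0]=2
Ev 5: PC=3 idx=0 pred=T actual=T -> ctr[0]=3
Ev 6: PC=3 idx=0 pred=T actual=T -> ctr[0]=3
Ev 7: PC=6 idx=0 pred=T actual=N -> ctr[0]=2
Ev 8: PC=3 idx=0 pred=T actual=T -> ctr[0]=3
Ev 9: PC=6 idx=0 pred=T actual=T -> ctr[0]=3
Ev 10: PC=3 idx=0 pred=T actual=N -> ctr[0]=2
Ev 11: PC=6 idx=0 pred=T actual=T -> ctr[0]=3
Ev 12: PC=6 idx=0 pred=T actual=T -> ctr[0]=3
Ev 13: PC=6 idx=0 pred=T actual=N -> ctr[0]=2

Answer: 2 0 0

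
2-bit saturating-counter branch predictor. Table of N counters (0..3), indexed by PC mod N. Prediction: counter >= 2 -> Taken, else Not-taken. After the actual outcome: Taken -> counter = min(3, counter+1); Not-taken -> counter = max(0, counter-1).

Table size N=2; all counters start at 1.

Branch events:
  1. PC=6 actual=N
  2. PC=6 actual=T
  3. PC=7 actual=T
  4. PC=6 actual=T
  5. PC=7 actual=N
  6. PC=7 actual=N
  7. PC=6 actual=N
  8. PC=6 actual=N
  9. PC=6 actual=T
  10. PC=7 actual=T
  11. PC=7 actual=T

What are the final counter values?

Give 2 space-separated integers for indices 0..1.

Ev 1: PC=6 idx=0 pred=N actual=N -> ctr[0]=0
Ev 2: PC=6 idx=0 pred=N actual=T -> ctr[0]=1
Ev 3: PC=7 idx=1 pred=N actual=T -> ctr[1]=2
Ev 4: PC=6 idx=0 pred=N actual=T -> ctr[0]=2
Ev 5: PC=7 idx=1 pred=T actual=N -> ctr[1]=1
Ev 6: PC=7 idx=1 pred=N actual=N -> ctr[1]=0
Ev 7: PC=6 idx=0 pred=T actual=N -> ctr[0]=1
Ev 8: PC=6 idx=0 pred=N actual=N -> ctr[0]=0
Ev 9: PC=6 idx=0 pred=N actual=T -> ctr[0]=1
Ev 10: PC=7 idx=1 pred=N actual=T -> ctr[1]=1
Ev 11: PC=7 idx=1 pred=N actual=T -> ctr[1]=2

Answer: 1 2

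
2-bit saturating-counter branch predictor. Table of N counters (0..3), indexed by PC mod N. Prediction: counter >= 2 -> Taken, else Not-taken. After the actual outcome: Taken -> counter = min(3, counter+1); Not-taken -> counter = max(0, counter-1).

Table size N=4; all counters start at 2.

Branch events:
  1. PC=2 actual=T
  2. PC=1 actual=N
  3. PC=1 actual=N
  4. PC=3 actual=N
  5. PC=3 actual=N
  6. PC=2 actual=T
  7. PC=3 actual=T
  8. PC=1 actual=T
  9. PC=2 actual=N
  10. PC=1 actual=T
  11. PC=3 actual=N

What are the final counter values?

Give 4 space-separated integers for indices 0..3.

Ev 1: PC=2 idx=2 pred=T actual=T -> ctr[2]=3
Ev 2: PC=1 idx=1 pred=T actual=N -> ctr[1]=1
Ev 3: PC=1 idx=1 pred=N actual=N -> ctr[1]=0
Ev 4: PC=3 idx=3 pred=T actual=N -> ctr[3]=1
Ev 5: PC=3 idx=3 pred=N actual=N -> ctr[3]=0
Ev 6: PC=2 idx=2 pred=T actual=T -> ctr[2]=3
Ev 7: PC=3 idx=3 pred=N actual=T -> ctr[3]=1
Ev 8: PC=1 idx=1 pred=N actual=T -> ctr[1]=1
Ev 9: PC=2 idx=2 pred=T actual=N -> ctr[2]=2
Ev 10: PC=1 idx=1 pred=N actual=T -> ctr[1]=2
Ev 11: PC=3 idx=3 pred=N actual=N -> ctr[3]=0

Answer: 2 2 2 0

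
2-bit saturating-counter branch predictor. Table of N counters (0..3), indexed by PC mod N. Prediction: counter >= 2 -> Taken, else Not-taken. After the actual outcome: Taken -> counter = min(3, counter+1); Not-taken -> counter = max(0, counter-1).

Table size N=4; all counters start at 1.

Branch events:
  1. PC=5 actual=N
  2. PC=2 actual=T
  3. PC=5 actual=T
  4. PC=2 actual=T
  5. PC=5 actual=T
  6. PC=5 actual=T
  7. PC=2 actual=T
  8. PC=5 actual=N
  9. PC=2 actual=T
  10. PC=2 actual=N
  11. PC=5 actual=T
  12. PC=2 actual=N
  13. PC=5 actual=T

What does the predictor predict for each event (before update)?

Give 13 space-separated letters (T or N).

Ev 1: PC=5 idx=1 pred=N actual=N -> ctr[1]=0
Ev 2: PC=2 idx=2 pred=N actual=T -> ctr[2]=2
Ev 3: PC=5 idx=1 pred=N actual=T -> ctr[1]=1
Ev 4: PC=2 idx=2 pred=T actual=T -> ctr[2]=3
Ev 5: PC=5 idx=1 pred=N actual=T -> ctr[1]=2
Ev 6: PC=5 idx=1 pred=T actual=T -> ctr[1]=3
Ev 7: PC=2 idx=2 pred=T actual=T -> ctr[2]=3
Ev 8: PC=5 idx=1 pred=T actual=N -> ctr[1]=2
Ev 9: PC=2 idx=2 pred=T actual=T -> ctr[2]=3
Ev 10: PC=2 idx=2 pred=T actual=N -> ctr[2]=2
Ev 11: PC=5 idx=1 pred=T actual=T -> ctr[1]=3
Ev 12: PC=2 idx=2 pred=T actual=N -> ctr[2]=1
Ev 13: PC=5 idx=1 pred=T actual=T -> ctr[1]=3

Answer: N N N T N T T T T T T T T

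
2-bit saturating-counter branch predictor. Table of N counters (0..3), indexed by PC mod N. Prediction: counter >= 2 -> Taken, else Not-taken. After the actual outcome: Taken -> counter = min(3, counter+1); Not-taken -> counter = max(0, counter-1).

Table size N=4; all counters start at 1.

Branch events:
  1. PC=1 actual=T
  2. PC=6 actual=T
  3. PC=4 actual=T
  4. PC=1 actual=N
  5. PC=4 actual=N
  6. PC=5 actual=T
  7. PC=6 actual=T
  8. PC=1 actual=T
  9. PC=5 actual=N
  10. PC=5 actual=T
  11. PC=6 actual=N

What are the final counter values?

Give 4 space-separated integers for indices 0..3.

Ev 1: PC=1 idx=1 pred=N actual=T -> ctr[1]=2
Ev 2: PC=6 idx=2 pred=N actual=T -> ctr[2]=2
Ev 3: PC=4 idx=0 pred=N actual=T -> ctr[0]=2
Ev 4: PC=1 idx=1 pred=T actual=N -> ctr[1]=1
Ev 5: PC=4 idx=0 pred=T actual=N -> ctr[0]=1
Ev 6: PC=5 idx=1 pred=N actual=T -> ctr[1]=2
Ev 7: PC=6 idx=2 pred=T actual=T -> ctr[2]=3
Ev 8: PC=1 idx=1 pred=T actual=T -> ctr[1]=3
Ev 9: PC=5 idx=1 pred=T actual=N -> ctr[1]=2
Ev 10: PC=5 idx=1 pred=T actual=T -> ctr[1]=3
Ev 11: PC=6 idx=2 pred=T actual=N -> ctr[2]=2

Answer: 1 3 2 1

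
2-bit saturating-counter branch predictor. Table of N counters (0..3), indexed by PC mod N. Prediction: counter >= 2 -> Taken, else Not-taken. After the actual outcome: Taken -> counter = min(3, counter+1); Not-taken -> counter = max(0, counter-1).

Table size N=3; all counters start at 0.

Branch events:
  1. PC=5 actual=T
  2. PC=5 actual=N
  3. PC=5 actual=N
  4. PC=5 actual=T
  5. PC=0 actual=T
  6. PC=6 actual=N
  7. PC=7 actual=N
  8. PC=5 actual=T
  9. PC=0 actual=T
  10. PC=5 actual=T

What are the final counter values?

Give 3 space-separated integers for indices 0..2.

Answer: 1 0 3

Derivation:
Ev 1: PC=5 idx=2 pred=N actual=T -> ctr[2]=1
Ev 2: PC=5 idx=2 pred=N actual=N -> ctr[2]=0
Ev 3: PC=5 idx=2 pred=N actual=N -> ctr[2]=0
Ev 4: PC=5 idx=2 pred=N actual=T -> ctr[2]=1
Ev 5: PC=0 idx=0 pred=N actual=T -> ctr[0]=1
Ev 6: PC=6 idx=0 pred=N actual=N -> ctr[0]=0
Ev 7: PC=7 idx=1 pred=N actual=N -> ctr[1]=0
Ev 8: PC=5 idx=2 pred=N actual=T -> ctr[2]=2
Ev 9: PC=0 idx=0 pred=N actual=T -> ctr[0]=1
Ev 10: PC=5 idx=2 pred=T actual=T -> ctr[2]=3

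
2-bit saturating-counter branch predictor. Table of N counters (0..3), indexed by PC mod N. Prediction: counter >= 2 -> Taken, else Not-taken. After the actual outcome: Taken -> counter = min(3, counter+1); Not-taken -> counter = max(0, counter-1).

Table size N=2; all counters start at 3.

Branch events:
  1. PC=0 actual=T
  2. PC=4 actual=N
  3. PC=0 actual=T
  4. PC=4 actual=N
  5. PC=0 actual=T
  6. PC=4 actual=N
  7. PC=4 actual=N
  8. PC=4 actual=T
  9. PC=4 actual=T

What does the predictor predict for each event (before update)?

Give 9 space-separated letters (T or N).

Answer: T T T T T T T N T

Derivation:
Ev 1: PC=0 idx=0 pred=T actual=T -> ctr[0]=3
Ev 2: PC=4 idx=0 pred=T actual=N -> ctr[0]=2
Ev 3: PC=0 idx=0 pred=T actual=T -> ctr[0]=3
Ev 4: PC=4 idx=0 pred=T actual=N -> ctr[0]=2
Ev 5: PC=0 idx=0 pred=T actual=T -> ctr[0]=3
Ev 6: PC=4 idx=0 pred=T actual=N -> ctr[0]=2
Ev 7: PC=4 idx=0 pred=T actual=N -> ctr[0]=1
Ev 8: PC=4 idx=0 pred=N actual=T -> ctr[0]=2
Ev 9: PC=4 idx=0 pred=T actual=T -> ctr[0]=3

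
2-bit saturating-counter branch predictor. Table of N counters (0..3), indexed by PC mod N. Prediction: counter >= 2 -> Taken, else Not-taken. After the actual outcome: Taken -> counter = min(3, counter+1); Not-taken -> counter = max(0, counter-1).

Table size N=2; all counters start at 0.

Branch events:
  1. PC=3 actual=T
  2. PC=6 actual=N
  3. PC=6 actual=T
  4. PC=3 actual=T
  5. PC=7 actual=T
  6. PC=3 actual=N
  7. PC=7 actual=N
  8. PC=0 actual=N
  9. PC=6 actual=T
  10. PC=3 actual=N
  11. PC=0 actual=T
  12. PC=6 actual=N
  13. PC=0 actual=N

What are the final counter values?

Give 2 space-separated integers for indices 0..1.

Answer: 0 0

Derivation:
Ev 1: PC=3 idx=1 pred=N actual=T -> ctr[1]=1
Ev 2: PC=6 idx=0 pred=N actual=N -> ctr[0]=0
Ev 3: PC=6 idx=0 pred=N actual=T -> ctr[0]=1
Ev 4: PC=3 idx=1 pred=N actual=T -> ctr[1]=2
Ev 5: PC=7 idx=1 pred=T actual=T -> ctr[1]=3
Ev 6: PC=3 idx=1 pred=T actual=N -> ctr[1]=2
Ev 7: PC=7 idx=1 pred=T actual=N -> ctr[1]=1
Ev 8: PC=0 idx=0 pred=N actual=N -> ctr[0]=0
Ev 9: PC=6 idx=0 pred=N actual=T -> ctr[0]=1
Ev 10: PC=3 idx=1 pred=N actual=N -> ctr[1]=0
Ev 11: PC=0 idx=0 pred=N actual=T -> ctr[0]=2
Ev 12: PC=6 idx=0 pred=T actual=N -> ctr[0]=1
Ev 13: PC=0 idx=0 pred=N actual=N -> ctr[0]=0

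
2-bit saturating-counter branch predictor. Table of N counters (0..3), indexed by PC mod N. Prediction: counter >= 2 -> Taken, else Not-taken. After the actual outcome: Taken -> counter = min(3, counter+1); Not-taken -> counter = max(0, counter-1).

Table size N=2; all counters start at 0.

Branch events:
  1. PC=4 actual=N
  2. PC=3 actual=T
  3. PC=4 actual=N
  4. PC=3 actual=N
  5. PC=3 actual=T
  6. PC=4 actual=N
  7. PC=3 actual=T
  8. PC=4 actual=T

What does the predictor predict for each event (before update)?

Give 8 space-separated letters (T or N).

Answer: N N N N N N N N

Derivation:
Ev 1: PC=4 idx=0 pred=N actual=N -> ctr[0]=0
Ev 2: PC=3 idx=1 pred=N actual=T -> ctr[1]=1
Ev 3: PC=4 idx=0 pred=N actual=N -> ctr[0]=0
Ev 4: PC=3 idx=1 pred=N actual=N -> ctr[1]=0
Ev 5: PC=3 idx=1 pred=N actual=T -> ctr[1]=1
Ev 6: PC=4 idx=0 pred=N actual=N -> ctr[0]=0
Ev 7: PC=3 idx=1 pred=N actual=T -> ctr[1]=2
Ev 8: PC=4 idx=0 pred=N actual=T -> ctr[0]=1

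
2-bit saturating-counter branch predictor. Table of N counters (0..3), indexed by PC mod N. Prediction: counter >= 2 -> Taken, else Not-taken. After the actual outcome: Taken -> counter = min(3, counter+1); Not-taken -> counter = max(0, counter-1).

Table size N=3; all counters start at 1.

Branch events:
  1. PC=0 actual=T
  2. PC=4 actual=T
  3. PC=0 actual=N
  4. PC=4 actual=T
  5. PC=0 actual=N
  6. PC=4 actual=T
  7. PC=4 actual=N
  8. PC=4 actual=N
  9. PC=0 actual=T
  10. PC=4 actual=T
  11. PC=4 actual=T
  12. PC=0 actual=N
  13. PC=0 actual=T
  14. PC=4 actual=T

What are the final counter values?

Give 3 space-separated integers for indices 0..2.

Ev 1: PC=0 idx=0 pred=N actual=T -> ctr[0]=2
Ev 2: PC=4 idx=1 pred=N actual=T -> ctr[1]=2
Ev 3: PC=0 idx=0 pred=T actual=N -> ctr[0]=1
Ev 4: PC=4 idx=1 pred=T actual=T -> ctr[1]=3
Ev 5: PC=0 idx=0 pred=N actual=N -> ctr[0]=0
Ev 6: PC=4 idx=1 pred=T actual=T -> ctr[1]=3
Ev 7: PC=4 idx=1 pred=T actual=N -> ctr[1]=2
Ev 8: PC=4 idx=1 pred=T actual=N -> ctr[1]=1
Ev 9: PC=0 idx=0 pred=N actual=T -> ctr[0]=1
Ev 10: PC=4 idx=1 pred=N actual=T -> ctr[1]=2
Ev 11: PC=4 idx=1 pred=T actual=T -> ctr[1]=3
Ev 12: PC=0 idx=0 pred=N actual=N -> ctr[0]=0
Ev 13: PC=0 idx=0 pred=N actual=T -> ctr[0]=1
Ev 14: PC=4 idx=1 pred=T actual=T -> ctr[1]=3

Answer: 1 3 1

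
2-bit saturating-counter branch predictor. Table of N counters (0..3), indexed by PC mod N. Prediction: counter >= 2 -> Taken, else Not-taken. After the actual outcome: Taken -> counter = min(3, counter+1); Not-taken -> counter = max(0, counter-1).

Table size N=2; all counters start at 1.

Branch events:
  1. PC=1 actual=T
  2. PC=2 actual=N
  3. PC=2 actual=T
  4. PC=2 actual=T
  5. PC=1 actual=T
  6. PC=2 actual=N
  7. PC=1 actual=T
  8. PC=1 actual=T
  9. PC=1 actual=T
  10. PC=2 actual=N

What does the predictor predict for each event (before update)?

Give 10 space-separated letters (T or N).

Ev 1: PC=1 idx=1 pred=N actual=T -> ctr[1]=2
Ev 2: PC=2 idx=0 pred=N actual=N -> ctr[0]=0
Ev 3: PC=2 idx=0 pred=N actual=T -> ctr[0]=1
Ev 4: PC=2 idx=0 pred=N actual=T -> ctr[0]=2
Ev 5: PC=1 idx=1 pred=T actual=T -> ctr[1]=3
Ev 6: PC=2 idx=0 pred=T actual=N -> ctr[0]=1
Ev 7: PC=1 idx=1 pred=T actual=T -> ctr[1]=3
Ev 8: PC=1 idx=1 pred=T actual=T -> ctr[1]=3
Ev 9: PC=1 idx=1 pred=T actual=T -> ctr[1]=3
Ev 10: PC=2 idx=0 pred=N actual=N -> ctr[0]=0

Answer: N N N N T T T T T N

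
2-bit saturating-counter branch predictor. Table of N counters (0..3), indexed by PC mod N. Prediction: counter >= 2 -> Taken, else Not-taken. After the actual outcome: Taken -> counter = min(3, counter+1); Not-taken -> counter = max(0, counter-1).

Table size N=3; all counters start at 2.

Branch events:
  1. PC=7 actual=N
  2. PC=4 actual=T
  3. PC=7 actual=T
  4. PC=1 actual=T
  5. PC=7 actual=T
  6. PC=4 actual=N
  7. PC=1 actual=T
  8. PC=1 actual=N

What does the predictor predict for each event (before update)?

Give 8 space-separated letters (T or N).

Answer: T N T T T T T T

Derivation:
Ev 1: PC=7 idx=1 pred=T actual=N -> ctr[1]=1
Ev 2: PC=4 idx=1 pred=N actual=T -> ctr[1]=2
Ev 3: PC=7 idx=1 pred=T actual=T -> ctr[1]=3
Ev 4: PC=1 idx=1 pred=T actual=T -> ctr[1]=3
Ev 5: PC=7 idx=1 pred=T actual=T -> ctr[1]=3
Ev 6: PC=4 idx=1 pred=T actual=N -> ctr[1]=2
Ev 7: PC=1 idx=1 pred=T actual=T -> ctr[1]=3
Ev 8: PC=1 idx=1 pred=T actual=N -> ctr[1]=2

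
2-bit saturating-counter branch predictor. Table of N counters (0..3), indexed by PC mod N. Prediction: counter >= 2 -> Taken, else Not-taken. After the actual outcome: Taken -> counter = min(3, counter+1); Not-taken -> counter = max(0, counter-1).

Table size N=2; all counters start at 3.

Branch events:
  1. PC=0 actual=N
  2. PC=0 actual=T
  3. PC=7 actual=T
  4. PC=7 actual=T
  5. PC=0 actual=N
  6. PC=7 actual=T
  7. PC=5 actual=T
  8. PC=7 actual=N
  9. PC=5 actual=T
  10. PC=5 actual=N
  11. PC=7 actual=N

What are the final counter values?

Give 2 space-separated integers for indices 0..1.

Ev 1: PC=0 idx=0 pred=T actual=N -> ctr[0]=2
Ev 2: PC=0 idx=0 pred=T actual=T -> ctr[0]=3
Ev 3: PC=7 idx=1 pred=T actual=T -> ctr[1]=3
Ev 4: PC=7 idx=1 pred=T actual=T -> ctr[1]=3
Ev 5: PC=0 idx=0 pred=T actual=N -> ctr[0]=2
Ev 6: PC=7 idx=1 pred=T actual=T -> ctr[1]=3
Ev 7: PC=5 idx=1 pred=T actual=T -> ctr[1]=3
Ev 8: PC=7 idx=1 pred=T actual=N -> ctr[1]=2
Ev 9: PC=5 idx=1 pred=T actual=T -> ctr[1]=3
Ev 10: PC=5 idx=1 pred=T actual=N -> ctr[1]=2
Ev 11: PC=7 idx=1 pred=T actual=N -> ctr[1]=1

Answer: 2 1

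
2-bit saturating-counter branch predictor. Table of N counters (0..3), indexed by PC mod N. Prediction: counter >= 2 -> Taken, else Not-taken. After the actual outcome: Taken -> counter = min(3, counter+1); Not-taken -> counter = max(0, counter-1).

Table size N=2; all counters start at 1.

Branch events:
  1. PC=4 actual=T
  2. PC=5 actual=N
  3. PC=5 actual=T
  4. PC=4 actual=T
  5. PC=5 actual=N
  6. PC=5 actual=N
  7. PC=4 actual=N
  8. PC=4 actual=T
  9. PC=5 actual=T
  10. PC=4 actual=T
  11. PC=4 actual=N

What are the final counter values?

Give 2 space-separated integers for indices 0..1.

Answer: 2 1

Derivation:
Ev 1: PC=4 idx=0 pred=N actual=T -> ctr[0]=2
Ev 2: PC=5 idx=1 pred=N actual=N -> ctr[1]=0
Ev 3: PC=5 idx=1 pred=N actual=T -> ctr[1]=1
Ev 4: PC=4 idx=0 pred=T actual=T -> ctr[0]=3
Ev 5: PC=5 idx=1 pred=N actual=N -> ctr[1]=0
Ev 6: PC=5 idx=1 pred=N actual=N -> ctr[1]=0
Ev 7: PC=4 idx=0 pred=T actual=N -> ctr[0]=2
Ev 8: PC=4 idx=0 pred=T actual=T -> ctr[0]=3
Ev 9: PC=5 idx=1 pred=N actual=T -> ctr[1]=1
Ev 10: PC=4 idx=0 pred=T actual=T -> ctr[0]=3
Ev 11: PC=4 idx=0 pred=T actual=N -> ctr[0]=2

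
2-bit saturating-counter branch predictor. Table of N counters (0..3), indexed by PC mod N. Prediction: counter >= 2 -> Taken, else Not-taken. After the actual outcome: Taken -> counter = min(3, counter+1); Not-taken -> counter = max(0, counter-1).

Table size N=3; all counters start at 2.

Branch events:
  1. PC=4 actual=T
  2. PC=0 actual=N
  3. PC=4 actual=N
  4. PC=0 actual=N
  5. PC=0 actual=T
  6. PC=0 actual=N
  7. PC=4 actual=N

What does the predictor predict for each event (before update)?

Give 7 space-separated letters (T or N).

Ev 1: PC=4 idx=1 pred=T actual=T -> ctr[1]=3
Ev 2: PC=0 idx=0 pred=T actual=N -> ctr[0]=1
Ev 3: PC=4 idx=1 pred=T actual=N -> ctr[1]=2
Ev 4: PC=0 idx=0 pred=N actual=N -> ctr[0]=0
Ev 5: PC=0 idx=0 pred=N actual=T -> ctr[0]=1
Ev 6: PC=0 idx=0 pred=N actual=N -> ctr[0]=0
Ev 7: PC=4 idx=1 pred=T actual=N -> ctr[1]=1

Answer: T T T N N N T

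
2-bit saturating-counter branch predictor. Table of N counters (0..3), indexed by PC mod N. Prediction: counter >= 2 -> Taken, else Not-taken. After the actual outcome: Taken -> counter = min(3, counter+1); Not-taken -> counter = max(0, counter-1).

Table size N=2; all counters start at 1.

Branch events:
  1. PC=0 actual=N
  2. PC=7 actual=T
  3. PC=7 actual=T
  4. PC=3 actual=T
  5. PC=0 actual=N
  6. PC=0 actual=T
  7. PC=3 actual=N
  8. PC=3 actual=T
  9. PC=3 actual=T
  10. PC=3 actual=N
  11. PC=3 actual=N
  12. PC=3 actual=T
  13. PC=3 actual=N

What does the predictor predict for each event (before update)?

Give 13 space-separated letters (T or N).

Answer: N N T T N N T T T T T N T

Derivation:
Ev 1: PC=0 idx=0 pred=N actual=N -> ctr[0]=0
Ev 2: PC=7 idx=1 pred=N actual=T -> ctr[1]=2
Ev 3: PC=7 idx=1 pred=T actual=T -> ctr[1]=3
Ev 4: PC=3 idx=1 pred=T actual=T -> ctr[1]=3
Ev 5: PC=0 idx=0 pred=N actual=N -> ctr[0]=0
Ev 6: PC=0 idx=0 pred=N actual=T -> ctr[0]=1
Ev 7: PC=3 idx=1 pred=T actual=N -> ctr[1]=2
Ev 8: PC=3 idx=1 pred=T actual=T -> ctr[1]=3
Ev 9: PC=3 idx=1 pred=T actual=T -> ctr[1]=3
Ev 10: PC=3 idx=1 pred=T actual=N -> ctr[1]=2
Ev 11: PC=3 idx=1 pred=T actual=N -> ctr[1]=1
Ev 12: PC=3 idx=1 pred=N actual=T -> ctr[1]=2
Ev 13: PC=3 idx=1 pred=T actual=N -> ctr[1]=1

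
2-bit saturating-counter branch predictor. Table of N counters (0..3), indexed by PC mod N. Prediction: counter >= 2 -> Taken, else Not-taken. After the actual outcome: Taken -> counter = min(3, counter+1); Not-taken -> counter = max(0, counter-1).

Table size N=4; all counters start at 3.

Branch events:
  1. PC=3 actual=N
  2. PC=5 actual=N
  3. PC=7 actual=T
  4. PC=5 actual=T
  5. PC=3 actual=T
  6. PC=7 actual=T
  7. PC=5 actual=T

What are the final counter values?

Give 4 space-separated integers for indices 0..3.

Ev 1: PC=3 idx=3 pred=T actual=N -> ctr[3]=2
Ev 2: PC=5 idx=1 pred=T actual=N -> ctr[1]=2
Ev 3: PC=7 idx=3 pred=T actual=T -> ctr[3]=3
Ev 4: PC=5 idx=1 pred=T actual=T -> ctr[1]=3
Ev 5: PC=3 idx=3 pred=T actual=T -> ctr[3]=3
Ev 6: PC=7 idx=3 pred=T actual=T -> ctr[3]=3
Ev 7: PC=5 idx=1 pred=T actual=T -> ctr[1]=3

Answer: 3 3 3 3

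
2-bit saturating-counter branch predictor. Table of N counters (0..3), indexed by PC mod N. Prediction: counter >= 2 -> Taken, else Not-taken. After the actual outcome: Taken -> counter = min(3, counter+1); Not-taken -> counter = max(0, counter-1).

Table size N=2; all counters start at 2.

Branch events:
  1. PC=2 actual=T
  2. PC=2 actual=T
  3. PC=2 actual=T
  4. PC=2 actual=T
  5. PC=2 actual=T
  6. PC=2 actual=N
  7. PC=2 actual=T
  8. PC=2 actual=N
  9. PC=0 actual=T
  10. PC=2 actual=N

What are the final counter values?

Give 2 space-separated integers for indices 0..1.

Answer: 2 2

Derivation:
Ev 1: PC=2 idx=0 pred=T actual=T -> ctr[0]=3
Ev 2: PC=2 idx=0 pred=T actual=T -> ctr[0]=3
Ev 3: PC=2 idx=0 pred=T actual=T -> ctr[0]=3
Ev 4: PC=2 idx=0 pred=T actual=T -> ctr[0]=3
Ev 5: PC=2 idx=0 pred=T actual=T -> ctr[0]=3
Ev 6: PC=2 idx=0 pred=T actual=N -> ctr[0]=2
Ev 7: PC=2 idx=0 pred=T actual=T -> ctr[0]=3
Ev 8: PC=2 idx=0 pred=T actual=N -> ctr[0]=2
Ev 9: PC=0 idx=0 pred=T actual=T -> ctr[0]=3
Ev 10: PC=2 idx=0 pred=T actual=N -> ctr[0]=2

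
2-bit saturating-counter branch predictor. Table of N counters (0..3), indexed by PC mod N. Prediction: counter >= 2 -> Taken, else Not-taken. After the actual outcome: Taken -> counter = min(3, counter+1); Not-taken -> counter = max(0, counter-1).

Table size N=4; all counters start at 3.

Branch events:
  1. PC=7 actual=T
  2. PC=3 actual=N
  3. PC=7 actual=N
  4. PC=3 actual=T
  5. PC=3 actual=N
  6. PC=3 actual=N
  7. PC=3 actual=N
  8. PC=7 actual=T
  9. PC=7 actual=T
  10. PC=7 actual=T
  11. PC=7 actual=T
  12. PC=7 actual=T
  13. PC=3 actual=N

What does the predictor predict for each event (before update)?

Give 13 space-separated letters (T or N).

Ev 1: PC=7 idx=3 pred=T actual=T -> ctr[3]=3
Ev 2: PC=3 idx=3 pred=T actual=N -> ctr[3]=2
Ev 3: PC=7 idx=3 pred=T actual=N -> ctr[3]=1
Ev 4: PC=3 idx=3 pred=N actual=T -> ctr[3]=2
Ev 5: PC=3 idx=3 pred=T actual=N -> ctr[3]=1
Ev 6: PC=3 idx=3 pred=N actual=N -> ctr[3]=0
Ev 7: PC=3 idx=3 pred=N actual=N -> ctr[3]=0
Ev 8: PC=7 idx=3 pred=N actual=T -> ctr[3]=1
Ev 9: PC=7 idx=3 pred=N actual=T -> ctr[3]=2
Ev 10: PC=7 idx=3 pred=T actual=T -> ctr[3]=3
Ev 11: PC=7 idx=3 pred=T actual=T -> ctr[3]=3
Ev 12: PC=7 idx=3 pred=T actual=T -> ctr[3]=3
Ev 13: PC=3 idx=3 pred=T actual=N -> ctr[3]=2

Answer: T T T N T N N N N T T T T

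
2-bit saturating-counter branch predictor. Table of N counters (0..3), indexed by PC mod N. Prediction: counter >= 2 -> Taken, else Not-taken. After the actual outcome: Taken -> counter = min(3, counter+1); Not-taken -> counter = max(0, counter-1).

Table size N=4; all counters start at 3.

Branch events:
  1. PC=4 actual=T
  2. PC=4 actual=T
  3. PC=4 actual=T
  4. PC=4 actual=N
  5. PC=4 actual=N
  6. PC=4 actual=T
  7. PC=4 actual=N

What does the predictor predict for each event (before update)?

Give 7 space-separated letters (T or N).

Answer: T T T T T N T

Derivation:
Ev 1: PC=4 idx=0 pred=T actual=T -> ctr[0]=3
Ev 2: PC=4 idx=0 pred=T actual=T -> ctr[0]=3
Ev 3: PC=4 idx=0 pred=T actual=T -> ctr[0]=3
Ev 4: PC=4 idx=0 pred=T actual=N -> ctr[0]=2
Ev 5: PC=4 idx=0 pred=T actual=N -> ctr[0]=1
Ev 6: PC=4 idx=0 pred=N actual=T -> ctr[0]=2
Ev 7: PC=4 idx=0 pred=T actual=N -> ctr[0]=1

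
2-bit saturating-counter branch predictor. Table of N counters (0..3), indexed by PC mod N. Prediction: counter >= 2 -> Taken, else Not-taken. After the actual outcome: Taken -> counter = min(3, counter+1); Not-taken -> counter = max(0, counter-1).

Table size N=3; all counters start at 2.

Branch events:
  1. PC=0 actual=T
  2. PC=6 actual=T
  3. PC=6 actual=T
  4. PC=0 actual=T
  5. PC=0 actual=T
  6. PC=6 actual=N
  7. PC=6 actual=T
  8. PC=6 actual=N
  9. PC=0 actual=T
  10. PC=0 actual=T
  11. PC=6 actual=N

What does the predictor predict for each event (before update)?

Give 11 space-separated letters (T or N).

Ev 1: PC=0 idx=0 pred=T actual=T -> ctr[0]=3
Ev 2: PC=6 idx=0 pred=T actual=T -> ctr[0]=3
Ev 3: PC=6 idx=0 pred=T actual=T -> ctr[0]=3
Ev 4: PC=0 idx=0 pred=T actual=T -> ctr[0]=3
Ev 5: PC=0 idx=0 pred=T actual=T -> ctr[0]=3
Ev 6: PC=6 idx=0 pred=T actual=N -> ctr[0]=2
Ev 7: PC=6 idx=0 pred=T actual=T -> ctr[0]=3
Ev 8: PC=6 idx=0 pred=T actual=N -> ctr[0]=2
Ev 9: PC=0 idx=0 pred=T actual=T -> ctr[0]=3
Ev 10: PC=0 idx=0 pred=T actual=T -> ctr[0]=3
Ev 11: PC=6 idx=0 pred=T actual=N -> ctr[0]=2

Answer: T T T T T T T T T T T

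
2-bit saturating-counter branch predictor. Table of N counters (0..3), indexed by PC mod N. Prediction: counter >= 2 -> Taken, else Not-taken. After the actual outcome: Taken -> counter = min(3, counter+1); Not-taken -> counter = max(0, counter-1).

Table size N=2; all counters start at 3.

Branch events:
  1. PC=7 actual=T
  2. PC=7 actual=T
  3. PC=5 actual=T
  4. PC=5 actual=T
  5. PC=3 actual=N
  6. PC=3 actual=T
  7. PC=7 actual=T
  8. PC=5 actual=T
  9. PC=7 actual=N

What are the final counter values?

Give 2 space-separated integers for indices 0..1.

Answer: 3 2

Derivation:
Ev 1: PC=7 idx=1 pred=T actual=T -> ctr[1]=3
Ev 2: PC=7 idx=1 pred=T actual=T -> ctr[1]=3
Ev 3: PC=5 idx=1 pred=T actual=T -> ctr[1]=3
Ev 4: PC=5 idx=1 pred=T actual=T -> ctr[1]=3
Ev 5: PC=3 idx=1 pred=T actual=N -> ctr[1]=2
Ev 6: PC=3 idx=1 pred=T actual=T -> ctr[1]=3
Ev 7: PC=7 idx=1 pred=T actual=T -> ctr[1]=3
Ev 8: PC=5 idx=1 pred=T actual=T -> ctr[1]=3
Ev 9: PC=7 idx=1 pred=T actual=N -> ctr[1]=2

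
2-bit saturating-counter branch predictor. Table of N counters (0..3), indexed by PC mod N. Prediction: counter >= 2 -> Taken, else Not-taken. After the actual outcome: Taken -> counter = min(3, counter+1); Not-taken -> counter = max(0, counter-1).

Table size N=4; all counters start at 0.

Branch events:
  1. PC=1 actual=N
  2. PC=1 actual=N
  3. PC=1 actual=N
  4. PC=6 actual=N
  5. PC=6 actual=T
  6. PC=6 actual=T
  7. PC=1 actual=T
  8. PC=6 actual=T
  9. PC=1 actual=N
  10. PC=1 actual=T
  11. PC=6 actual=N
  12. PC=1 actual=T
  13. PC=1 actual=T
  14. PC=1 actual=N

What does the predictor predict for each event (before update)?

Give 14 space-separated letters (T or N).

Ev 1: PC=1 idx=1 pred=N actual=N -> ctr[1]=0
Ev 2: PC=1 idx=1 pred=N actual=N -> ctr[1]=0
Ev 3: PC=1 idx=1 pred=N actual=N -> ctr[1]=0
Ev 4: PC=6 idx=2 pred=N actual=N -> ctr[2]=0
Ev 5: PC=6 idx=2 pred=N actual=T -> ctr[2]=1
Ev 6: PC=6 idx=2 pred=N actual=T -> ctr[2]=2
Ev 7: PC=1 idx=1 pred=N actual=T -> ctr[1]=1
Ev 8: PC=6 idx=2 pred=T actual=T -> ctr[2]=3
Ev 9: PC=1 idx=1 pred=N actual=N -> ctr[1]=0
Ev 10: PC=1 idx=1 pred=N actual=T -> ctr[1]=1
Ev 11: PC=6 idx=2 pred=T actual=N -> ctr[2]=2
Ev 12: PC=1 idx=1 pred=N actual=T -> ctr[1]=2
Ev 13: PC=1 idx=1 pred=T actual=T -> ctr[1]=3
Ev 14: PC=1 idx=1 pred=T actual=N -> ctr[1]=2

Answer: N N N N N N N T N N T N T T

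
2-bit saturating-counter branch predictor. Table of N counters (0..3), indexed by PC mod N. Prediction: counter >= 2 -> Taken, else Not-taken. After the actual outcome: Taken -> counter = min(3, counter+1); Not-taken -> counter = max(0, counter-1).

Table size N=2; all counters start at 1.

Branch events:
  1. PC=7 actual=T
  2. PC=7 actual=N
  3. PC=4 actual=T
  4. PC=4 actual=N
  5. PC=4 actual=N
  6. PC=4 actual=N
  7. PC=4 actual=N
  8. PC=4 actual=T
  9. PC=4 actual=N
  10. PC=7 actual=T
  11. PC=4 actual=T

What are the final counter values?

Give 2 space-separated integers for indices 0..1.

Ev 1: PC=7 idx=1 pred=N actual=T -> ctr[1]=2
Ev 2: PC=7 idx=1 pred=T actual=N -> ctr[1]=1
Ev 3: PC=4 idx=0 pred=N actual=T -> ctr[0]=2
Ev 4: PC=4 idx=0 pred=T actual=N -> ctr[0]=1
Ev 5: PC=4 idx=0 pred=N actual=N -> ctr[0]=0
Ev 6: PC=4 idx=0 pred=N actual=N -> ctr[0]=0
Ev 7: PC=4 idx=0 pred=N actual=N -> ctr[0]=0
Ev 8: PC=4 idx=0 pred=N actual=T -> ctr[0]=1
Ev 9: PC=4 idx=0 pred=N actual=N -> ctr[0]=0
Ev 10: PC=7 idx=1 pred=N actual=T -> ctr[1]=2
Ev 11: PC=4 idx=0 pred=N actual=T -> ctr[0]=1

Answer: 1 2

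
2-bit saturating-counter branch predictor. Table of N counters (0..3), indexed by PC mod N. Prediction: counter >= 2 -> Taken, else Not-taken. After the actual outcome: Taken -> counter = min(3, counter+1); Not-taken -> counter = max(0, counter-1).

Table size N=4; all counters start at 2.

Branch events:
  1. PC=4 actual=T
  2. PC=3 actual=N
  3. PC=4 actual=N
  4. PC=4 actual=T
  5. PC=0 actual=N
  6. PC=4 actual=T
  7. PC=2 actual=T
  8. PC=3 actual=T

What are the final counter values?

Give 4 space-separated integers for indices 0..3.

Answer: 3 2 3 2

Derivation:
Ev 1: PC=4 idx=0 pred=T actual=T -> ctr[0]=3
Ev 2: PC=3 idx=3 pred=T actual=N -> ctr[3]=1
Ev 3: PC=4 idx=0 pred=T actual=N -> ctr[0]=2
Ev 4: PC=4 idx=0 pred=T actual=T -> ctr[0]=3
Ev 5: PC=0 idx=0 pred=T actual=N -> ctr[0]=2
Ev 6: PC=4 idx=0 pred=T actual=T -> ctr[0]=3
Ev 7: PC=2 idx=2 pred=T actual=T -> ctr[2]=3
Ev 8: PC=3 idx=3 pred=N actual=T -> ctr[3]=2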